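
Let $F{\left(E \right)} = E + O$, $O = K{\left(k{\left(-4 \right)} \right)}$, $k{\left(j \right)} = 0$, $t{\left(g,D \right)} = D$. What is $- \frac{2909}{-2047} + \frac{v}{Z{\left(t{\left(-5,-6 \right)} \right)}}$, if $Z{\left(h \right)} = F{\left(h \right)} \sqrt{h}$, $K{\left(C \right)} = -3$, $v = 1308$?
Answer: $\frac{2909}{2047} + \frac{218 i \sqrt{6}}{9} \approx 1.4211 + 59.332 i$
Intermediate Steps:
$O = -3$
$F{\left(E \right)} = -3 + E$ ($F{\left(E \right)} = E - 3 = -3 + E$)
$Z{\left(h \right)} = \sqrt{h} \left(-3 + h\right)$ ($Z{\left(h \right)} = \left(-3 + h\right) \sqrt{h} = \sqrt{h} \left(-3 + h\right)$)
$- \frac{2909}{-2047} + \frac{v}{Z{\left(t{\left(-5,-6 \right)} \right)}} = - \frac{2909}{-2047} + \frac{1308}{\sqrt{-6} \left(-3 - 6\right)} = \left(-2909\right) \left(- \frac{1}{2047}\right) + \frac{1308}{i \sqrt{6} \left(-9\right)} = \frac{2909}{2047} + \frac{1308}{\left(-9\right) i \sqrt{6}} = \frac{2909}{2047} + 1308 \frac{i \sqrt{6}}{54} = \frac{2909}{2047} + \frac{218 i \sqrt{6}}{9}$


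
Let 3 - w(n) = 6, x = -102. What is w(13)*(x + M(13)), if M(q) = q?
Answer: 267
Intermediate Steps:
w(n) = -3 (w(n) = 3 - 1*6 = 3 - 6 = -3)
w(13)*(x + M(13)) = -3*(-102 + 13) = -3*(-89) = 267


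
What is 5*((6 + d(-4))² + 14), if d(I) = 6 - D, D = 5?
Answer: 315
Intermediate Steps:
d(I) = 1 (d(I) = 6 - 1*5 = 6 - 5 = 1)
5*((6 + d(-4))² + 14) = 5*((6 + 1)² + 14) = 5*(7² + 14) = 5*(49 + 14) = 5*63 = 315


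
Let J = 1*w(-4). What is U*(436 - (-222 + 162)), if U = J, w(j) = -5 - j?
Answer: -496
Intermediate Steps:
J = -1 (J = 1*(-5 - 1*(-4)) = 1*(-5 + 4) = 1*(-1) = -1)
U = -1
U*(436 - (-222 + 162)) = -(436 - (-222 + 162)) = -(436 - 1*(-60)) = -(436 + 60) = -1*496 = -496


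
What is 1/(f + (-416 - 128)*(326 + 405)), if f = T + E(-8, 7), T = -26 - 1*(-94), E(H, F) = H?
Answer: -1/397604 ≈ -2.5151e-6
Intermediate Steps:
T = 68 (T = -26 + 94 = 68)
f = 60 (f = 68 - 8 = 60)
1/(f + (-416 - 128)*(326 + 405)) = 1/(60 + (-416 - 128)*(326 + 405)) = 1/(60 - 544*731) = 1/(60 - 397664) = 1/(-397604) = -1/397604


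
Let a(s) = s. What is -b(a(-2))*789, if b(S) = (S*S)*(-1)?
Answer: 3156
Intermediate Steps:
b(S) = -S**2 (b(S) = S**2*(-1) = -S**2)
-b(a(-2))*789 = -(-1*(-2)**2)*789 = -(-1*4)*789 = -(-4)*789 = -1*(-3156) = 3156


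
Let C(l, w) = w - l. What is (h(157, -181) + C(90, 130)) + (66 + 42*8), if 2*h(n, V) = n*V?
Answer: -27533/2 ≈ -13767.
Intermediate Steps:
h(n, V) = V*n/2 (h(n, V) = (n*V)/2 = (V*n)/2 = V*n/2)
(h(157, -181) + C(90, 130)) + (66 + 42*8) = ((1/2)*(-181)*157 + (130 - 1*90)) + (66 + 42*8) = (-28417/2 + (130 - 90)) + (66 + 336) = (-28417/2 + 40) + 402 = -28337/2 + 402 = -27533/2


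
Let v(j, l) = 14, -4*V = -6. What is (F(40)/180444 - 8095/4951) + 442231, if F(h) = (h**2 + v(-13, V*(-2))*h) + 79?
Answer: 395078104613473/893378244 ≈ 4.4223e+5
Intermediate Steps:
V = 3/2 (V = -1/4*(-6) = 3/2 ≈ 1.5000)
F(h) = 79 + h**2 + 14*h (F(h) = (h**2 + 14*h) + 79 = 79 + h**2 + 14*h)
(F(40)/180444 - 8095/4951) + 442231 = ((79 + 40**2 + 14*40)/180444 - 8095/4951) + 442231 = ((79 + 1600 + 560)*(1/180444) - 8095*1/4951) + 442231 = (2239*(1/180444) - 8095/4951) + 442231 = (2239/180444 - 8095/4951) + 442231 = -1449608891/893378244 + 442231 = 395078104613473/893378244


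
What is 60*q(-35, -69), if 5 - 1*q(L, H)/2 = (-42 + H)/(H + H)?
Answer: 11580/23 ≈ 503.48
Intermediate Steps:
q(L, H) = 10 - (-42 + H)/H (q(L, H) = 10 - 2*(-42 + H)/(H + H) = 10 - 2*(-42 + H)/(2*H) = 10 - 2*(-42 + H)*1/(2*H) = 10 - (-42 + H)/H)
60*q(-35, -69) = 60*(9 + 42/(-69)) = 60*(9 + 42*(-1/69)) = 60*(9 - 14/23) = 60*(193/23) = 11580/23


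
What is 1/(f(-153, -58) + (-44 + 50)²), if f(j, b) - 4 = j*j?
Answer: 1/23449 ≈ 4.2646e-5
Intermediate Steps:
f(j, b) = 4 + j² (f(j, b) = 4 + j*j = 4 + j²)
1/(f(-153, -58) + (-44 + 50)²) = 1/((4 + (-153)²) + (-44 + 50)²) = 1/((4 + 23409) + 6²) = 1/(23413 + 36) = 1/23449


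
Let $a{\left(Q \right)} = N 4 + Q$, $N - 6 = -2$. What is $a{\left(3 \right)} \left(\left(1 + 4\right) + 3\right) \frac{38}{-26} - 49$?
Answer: $- \frac{3525}{13} \approx -271.15$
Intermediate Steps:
$N = 4$ ($N = 6 - 2 = 4$)
$a{\left(Q \right)} = 16 + Q$ ($a{\left(Q \right)} = 4 \cdot 4 + Q = 16 + Q$)
$a{\left(3 \right)} \left(\left(1 + 4\right) + 3\right) \frac{38}{-26} - 49 = \left(16 + 3\right) \left(\left(1 + 4\right) + 3\right) \frac{38}{-26} - 49 = 19 \left(5 + 3\right) 38 \left(- \frac{1}{26}\right) - 49 = 19 \cdot 8 \left(- \frac{19}{13}\right) - 49 = 152 \left(- \frac{19}{13}\right) - 49 = - \frac{2888}{13} - 49 = - \frac{3525}{13}$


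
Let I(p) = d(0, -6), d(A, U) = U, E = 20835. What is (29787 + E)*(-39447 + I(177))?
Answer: -1997189766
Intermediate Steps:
I(p) = -6
(29787 + E)*(-39447 + I(177)) = (29787 + 20835)*(-39447 - 6) = 50622*(-39453) = -1997189766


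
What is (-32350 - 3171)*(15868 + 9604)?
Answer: -904790912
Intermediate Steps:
(-32350 - 3171)*(15868 + 9604) = -35521*25472 = -904790912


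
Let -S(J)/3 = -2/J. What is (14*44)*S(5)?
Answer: 3696/5 ≈ 739.20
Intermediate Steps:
S(J) = 6/J (S(J) = -(-6)/J = 6/J)
(14*44)*S(5) = (14*44)*(6/5) = 616*(6*(1/5)) = 616*(6/5) = 3696/5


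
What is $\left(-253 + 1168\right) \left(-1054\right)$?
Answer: $-964410$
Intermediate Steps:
$\left(-253 + 1168\right) \left(-1054\right) = 915 \left(-1054\right) = -964410$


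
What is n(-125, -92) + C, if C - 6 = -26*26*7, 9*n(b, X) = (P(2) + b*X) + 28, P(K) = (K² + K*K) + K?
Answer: -3444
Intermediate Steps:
P(K) = K + 2*K² (P(K) = (K² + K²) + K = 2*K² + K = K + 2*K²)
n(b, X) = 38/9 + X*b/9 (n(b, X) = ((2*(1 + 2*2) + b*X) + 28)/9 = ((2*(1 + 4) + X*b) + 28)/9 = ((2*5 + X*b) + 28)/9 = ((10 + X*b) + 28)/9 = (38 + X*b)/9 = 38/9 + X*b/9)
C = -4726 (C = 6 - 26*26*7 = 6 - 676*7 = 6 - 4732 = -4726)
n(-125, -92) + C = (38/9 + (⅑)*(-92)*(-125)) - 4726 = (38/9 + 11500/9) - 4726 = 1282 - 4726 = -3444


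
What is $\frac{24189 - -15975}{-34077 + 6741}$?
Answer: $- \frac{3347}{2278} \approx -1.4693$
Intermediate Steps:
$\frac{24189 - -15975}{-34077 + 6741} = \frac{24189 + 15975}{-27336} = 40164 \left(- \frac{1}{27336}\right) = - \frac{3347}{2278}$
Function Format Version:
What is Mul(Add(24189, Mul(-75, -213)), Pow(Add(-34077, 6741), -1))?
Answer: Rational(-3347, 2278) ≈ -1.4693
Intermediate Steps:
Mul(Add(24189, Mul(-75, -213)), Pow(Add(-34077, 6741), -1)) = Mul(Add(24189, 15975), Pow(-27336, -1)) = Mul(40164, Rational(-1, 27336)) = Rational(-3347, 2278)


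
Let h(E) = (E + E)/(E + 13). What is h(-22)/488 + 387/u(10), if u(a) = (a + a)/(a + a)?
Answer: 424937/1098 ≈ 387.01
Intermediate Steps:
u(a) = 1 (u(a) = (2*a)/((2*a)) = (2*a)*(1/(2*a)) = 1)
h(E) = 2*E/(13 + E) (h(E) = (2*E)/(13 + E) = 2*E/(13 + E))
h(-22)/488 + 387/u(10) = (2*(-22)/(13 - 22))/488 + 387/1 = (2*(-22)/(-9))*(1/488) + 387*1 = (2*(-22)*(-⅑))*(1/488) + 387 = (44/9)*(1/488) + 387 = 11/1098 + 387 = 424937/1098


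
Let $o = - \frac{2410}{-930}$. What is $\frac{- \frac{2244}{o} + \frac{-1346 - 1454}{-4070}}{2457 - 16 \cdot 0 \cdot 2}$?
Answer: $- \frac{84870164}{240999759} \approx -0.35216$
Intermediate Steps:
$o = \frac{241}{93}$ ($o = \left(-2410\right) \left(- \frac{1}{930}\right) = \frac{241}{93} \approx 2.5914$)
$\frac{- \frac{2244}{o} + \frac{-1346 - 1454}{-4070}}{2457 - 16 \cdot 0 \cdot 2} = \frac{- \frac{2244}{\frac{241}{93}} + \frac{-1346 - 1454}{-4070}}{2457 - 16 \cdot 0 \cdot 2} = \frac{\left(-2244\right) \frac{93}{241} + \left(-1346 - 1454\right) \left(- \frac{1}{4070}\right)}{2457 - 0 \cdot 2} = \frac{- \frac{208692}{241} - - \frac{280}{407}}{2457 - 0} = \frac{- \frac{208692}{241} + \frac{280}{407}}{2457 + 0} = - \frac{84870164}{98087 \cdot 2457} = \left(- \frac{84870164}{98087}\right) \frac{1}{2457} = - \frac{84870164}{240999759}$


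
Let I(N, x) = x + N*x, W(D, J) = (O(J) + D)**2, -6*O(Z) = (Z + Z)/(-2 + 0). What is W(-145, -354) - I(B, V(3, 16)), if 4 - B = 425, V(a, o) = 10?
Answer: 45816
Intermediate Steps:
B = -421 (B = 4 - 1*425 = 4 - 425 = -421)
O(Z) = Z/6 (O(Z) = -(Z + Z)/(6*(-2 + 0)) = -2*Z/(6*(-2)) = -2*Z*(-1)/(6*2) = -(-1)*Z/6 = Z/6)
W(D, J) = (D + J/6)**2 (W(D, J) = (J/6 + D)**2 = (D + J/6)**2)
W(-145, -354) - I(B, V(3, 16)) = (-354 + 6*(-145))**2/36 - 10*(1 - 421) = (-354 - 870)**2/36 - 10*(-420) = (1/36)*(-1224)**2 - 1*(-4200) = (1/36)*1498176 + 4200 = 41616 + 4200 = 45816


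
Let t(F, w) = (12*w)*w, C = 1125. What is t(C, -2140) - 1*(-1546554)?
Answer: 56501754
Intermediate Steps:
t(F, w) = 12*w²
t(C, -2140) - 1*(-1546554) = 12*(-2140)² - 1*(-1546554) = 12*4579600 + 1546554 = 54955200 + 1546554 = 56501754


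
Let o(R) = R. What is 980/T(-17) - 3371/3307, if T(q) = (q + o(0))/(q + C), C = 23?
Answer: -19502467/56219 ≈ -346.90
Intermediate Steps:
T(q) = q/(23 + q) (T(q) = (q + 0)/(q + 23) = q/(23 + q))
980/T(-17) - 3371/3307 = 980/((-17/(23 - 17))) - 3371/3307 = 980/((-17/6)) - 3371*1/3307 = 980/((-17*1/6)) - 3371/3307 = 980/(-17/6) - 3371/3307 = 980*(-6/17) - 3371/3307 = -5880/17 - 3371/3307 = -19502467/56219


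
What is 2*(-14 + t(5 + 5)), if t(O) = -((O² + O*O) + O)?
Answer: -448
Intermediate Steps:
t(O) = -O - 2*O² (t(O) = -((O² + O²) + O) = -(2*O² + O) = -(O + 2*O²) = -O - 2*O²)
2*(-14 + t(5 + 5)) = 2*(-14 - (5 + 5)*(1 + 2*(5 + 5))) = 2*(-14 - 1*10*(1 + 2*10)) = 2*(-14 - 1*10*(1 + 20)) = 2*(-14 - 1*10*21) = 2*(-14 - 210) = 2*(-224) = -448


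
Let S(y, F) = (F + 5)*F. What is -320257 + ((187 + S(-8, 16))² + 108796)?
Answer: 62068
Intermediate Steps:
S(y, F) = F*(5 + F) (S(y, F) = (5 + F)*F = F*(5 + F))
-320257 + ((187 + S(-8, 16))² + 108796) = -320257 + ((187 + 16*(5 + 16))² + 108796) = -320257 + ((187 + 16*21)² + 108796) = -320257 + ((187 + 336)² + 108796) = -320257 + (523² + 108796) = -320257 + (273529 + 108796) = -320257 + 382325 = 62068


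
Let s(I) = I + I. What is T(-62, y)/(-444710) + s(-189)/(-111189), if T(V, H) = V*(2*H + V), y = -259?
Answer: -127675202/1648228673 ≈ -0.077462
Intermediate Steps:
T(V, H) = V*(V + 2*H)
s(I) = 2*I
T(-62, y)/(-444710) + s(-189)/(-111189) = -62*(-62 + 2*(-259))/(-444710) + (2*(-189))/(-111189) = -62*(-62 - 518)*(-1/444710) - 378*(-1/111189) = -62*(-580)*(-1/444710) + 126/37063 = 35960*(-1/444710) + 126/37063 = -3596/44471 + 126/37063 = -127675202/1648228673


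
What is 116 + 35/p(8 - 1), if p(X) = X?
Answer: 121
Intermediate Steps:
116 + 35/p(8 - 1) = 116 + 35/(8 - 1) = 116 + 35/7 = 116 + 35*(⅐) = 116 + 5 = 121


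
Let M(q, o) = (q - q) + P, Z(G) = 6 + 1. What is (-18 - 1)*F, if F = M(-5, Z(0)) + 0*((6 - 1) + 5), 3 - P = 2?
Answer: -19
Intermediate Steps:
Z(G) = 7
P = 1 (P = 3 - 1*2 = 3 - 2 = 1)
M(q, o) = 1 (M(q, o) = (q - q) + 1 = 0 + 1 = 1)
F = 1 (F = 1 + 0*((6 - 1) + 5) = 1 + 0*(5 + 5) = 1 + 0*10 = 1 + 0 = 1)
(-18 - 1)*F = (-18 - 1)*1 = -19*1 = -19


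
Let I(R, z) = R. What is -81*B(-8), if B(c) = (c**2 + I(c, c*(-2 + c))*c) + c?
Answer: -9720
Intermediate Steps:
B(c) = c + 2*c**2 (B(c) = (c**2 + c*c) + c = (c**2 + c**2) + c = 2*c**2 + c = c + 2*c**2)
-81*B(-8) = -(-648)*(1 + 2*(-8)) = -(-648)*(1 - 16) = -(-648)*(-15) = -81*120 = -9720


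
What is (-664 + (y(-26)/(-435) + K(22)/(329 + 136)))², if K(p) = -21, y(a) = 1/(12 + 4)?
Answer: 821102319743689/1862095104 ≈ 4.4096e+5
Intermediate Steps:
y(a) = 1/16
(-664 + (y(-26)/(-435) + K(22)/(329 + 136)))² = (-664 + ((1/16)/(-435) - 21/(329 + 136)))² = (-664 + ((1/16)*(-1/435) - 21/465))² = (-664 + (-1/6960 - 21*1/465))² = (-664 + (-1/6960 - 7/155))² = (-664 - 1955/43152)² = (-28654883/43152)² = 821102319743689/1862095104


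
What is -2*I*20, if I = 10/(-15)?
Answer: 80/3 ≈ 26.667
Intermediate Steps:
I = -⅔ (I = 10*(-1/15) = -⅔ ≈ -0.66667)
-2*I*20 = -2*(-⅔)*20 = (4/3)*20 = 80/3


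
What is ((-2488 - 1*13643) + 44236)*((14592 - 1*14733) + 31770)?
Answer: 888933045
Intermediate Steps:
((-2488 - 1*13643) + 44236)*((14592 - 1*14733) + 31770) = ((-2488 - 13643) + 44236)*((14592 - 14733) + 31770) = (-16131 + 44236)*(-141 + 31770) = 28105*31629 = 888933045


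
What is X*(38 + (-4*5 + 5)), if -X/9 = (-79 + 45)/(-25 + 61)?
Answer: 391/2 ≈ 195.50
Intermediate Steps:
X = 17/2 (X = -9*(-79 + 45)/(-25 + 61) = -(-306)/36 = -9*(-17/18) = 17/2 ≈ 8.5000)
X*(38 + (-4*5 + 5)) = 17*(38 + (-4*5 + 5))/2 = 17*(38 + (-20 + 5))/2 = 17*(38 - 15)/2 = (17/2)*23 = 391/2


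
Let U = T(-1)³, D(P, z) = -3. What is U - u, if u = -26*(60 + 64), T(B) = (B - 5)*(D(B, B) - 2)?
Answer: 30224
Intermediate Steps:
T(B) = 25 - 5*B (T(B) = (B - 5)*(-3 - 2) = (-5 + B)*(-5) = 25 - 5*B)
u = -3224 (u = -26*124 = -3224)
U = 27000 (U = (25 - 5*(-1))³ = (25 + 5)³ = 30³ = 27000)
U - u = 27000 - 1*(-3224) = 27000 + 3224 = 30224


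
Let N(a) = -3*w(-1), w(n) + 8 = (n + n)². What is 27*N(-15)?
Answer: 324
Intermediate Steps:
w(n) = -8 + 4*n² (w(n) = -8 + (n + n)² = -8 + (2*n)² = -8 + 4*n²)
N(a) = 12 (N(a) = -3*(-8 + 4*(-1)²) = -3*(-8 + 4*1) = -3*(-8 + 4) = -3*(-4) = 12)
27*N(-15) = 27*12 = 324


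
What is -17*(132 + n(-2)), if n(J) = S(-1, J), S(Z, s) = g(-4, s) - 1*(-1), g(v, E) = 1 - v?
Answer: -2346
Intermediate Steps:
S(Z, s) = 6 (S(Z, s) = (1 - 1*(-4)) - 1*(-1) = (1 + 4) + 1 = 5 + 1 = 6)
n(J) = 6
-17*(132 + n(-2)) = -17*(132 + 6) = -17*138 = -2346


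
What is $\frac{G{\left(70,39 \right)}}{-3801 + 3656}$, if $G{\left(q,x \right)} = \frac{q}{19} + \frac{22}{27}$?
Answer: $- \frac{2308}{74385} \approx -0.031028$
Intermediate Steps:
$G{\left(q,x \right)} = \frac{22}{27} + \frac{q}{19}$ ($G{\left(q,x \right)} = q \frac{1}{19} + 22 \cdot \frac{1}{27} = \frac{q}{19} + \frac{22}{27} = \frac{22}{27} + \frac{q}{19}$)
$\frac{G{\left(70,39 \right)}}{-3801 + 3656} = \frac{\frac{22}{27} + \frac{1}{19} \cdot 70}{-3801 + 3656} = \frac{\frac{22}{27} + \frac{70}{19}}{-145} = \frac{2308}{513} \left(- \frac{1}{145}\right) = - \frac{2308}{74385}$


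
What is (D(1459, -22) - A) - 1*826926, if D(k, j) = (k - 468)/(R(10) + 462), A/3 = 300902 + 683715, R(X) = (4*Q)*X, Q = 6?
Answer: -2654104463/702 ≈ -3.7808e+6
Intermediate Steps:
R(X) = 24*X (R(X) = (4*6)*X = 24*X)
A = 2953851 (A = 3*(300902 + 683715) = 3*984617 = 2953851)
D(k, j) = -⅔ + k/702 (D(k, j) = (k - 468)/(24*10 + 462) = (-468 + k)/(240 + 462) = (-468 + k)/702 = (-468 + k)*(1/702) = -⅔ + k/702)
(D(1459, -22) - A) - 1*826926 = ((-⅔ + (1/702)*1459) - 1*2953851) - 1*826926 = ((-⅔ + 1459/702) - 2953851) - 826926 = (991/702 - 2953851) - 826926 = -2073602411/702 - 826926 = -2654104463/702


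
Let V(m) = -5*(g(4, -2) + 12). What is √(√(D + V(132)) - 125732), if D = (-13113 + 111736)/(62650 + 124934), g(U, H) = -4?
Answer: √(-17282136992832 + 5862*I*√21703284147)/11724 ≈ 0.0088594 + 354.59*I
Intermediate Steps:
V(m) = -40 (V(m) = -5*(-4 + 12) = -5*8 = -40)
D = 98623/187584 ≈ 0.52575
√(√(D + V(132)) - 125732) = √(√(98623/187584 - 40) - 125732) = √(√(-7404737/187584) - 125732) = √(I*√21703284147/23448 - 125732) = √(-125732 + I*√21703284147/23448)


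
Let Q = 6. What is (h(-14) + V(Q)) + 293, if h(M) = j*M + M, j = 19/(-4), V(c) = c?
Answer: 703/2 ≈ 351.50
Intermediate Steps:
j = -19/4 (j = 19*(-1/4) = -19/4 ≈ -4.7500)
h(M) = -15*M/4 (h(M) = -19*M/4 + M = -15*M/4)
(h(-14) + V(Q)) + 293 = (-15/4*(-14) + 6) + 293 = (105/2 + 6) + 293 = 117/2 + 293 = 703/2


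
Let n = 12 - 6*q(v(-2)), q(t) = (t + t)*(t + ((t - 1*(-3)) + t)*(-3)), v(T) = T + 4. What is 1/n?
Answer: 1/468 ≈ 0.0021368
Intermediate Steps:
v(T) = 4 + T
q(t) = 2*t*(-9 - 5*t) (q(t) = (2*t)*(t + ((t + 3) + t)*(-3)) = (2*t)*(t + ((3 + t) + t)*(-3)) = (2*t)*(t + (3 + 2*t)*(-3)) = (2*t)*(t + (-9 - 6*t)) = (2*t)*(-9 - 5*t) = 2*t*(-9 - 5*t))
n = 468 (n = 12 - (-12)*(4 - 2)*(9 + 5*(4 - 2)) = 12 - (-12)*2*(9 + 5*2) = 12 - (-12)*2*(9 + 10) = 12 - (-12)*2*19 = 12 - 6*(-76) = 12 + 456 = 468)
1/n = 1/468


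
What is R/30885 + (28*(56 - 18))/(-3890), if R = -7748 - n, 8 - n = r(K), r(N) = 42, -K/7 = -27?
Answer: -43358/82857 ≈ -0.52329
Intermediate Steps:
K = 189 (K = -7*(-27) = 189)
n = -34 (n = 8 - 1*42 = 8 - 42 = -34)
R = -7714 (R = -7748 - 1*(-34) = -7748 + 34 = -7714)
R/30885 + (28*(56 - 18))/(-3890) = -7714/30885 + (28*(56 - 18))/(-3890) = -7714*1/30885 + (28*38)*(-1/3890) = -266/1065 + 1064*(-1/3890) = -266/1065 - 532/1945 = -43358/82857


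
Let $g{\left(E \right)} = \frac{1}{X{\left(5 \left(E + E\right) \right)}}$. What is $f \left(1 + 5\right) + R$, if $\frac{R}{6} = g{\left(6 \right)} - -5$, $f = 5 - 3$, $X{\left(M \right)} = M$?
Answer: $\frac{421}{10} \approx 42.1$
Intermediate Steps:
$f = 2$
$g{\left(E \right)} = \frac{1}{10 E}$ ($g{\left(E \right)} = \frac{1}{5 \left(E + E\right)} = \frac{1}{5 \cdot 2 E} = \frac{1}{10 E}$)
$R = \frac{301}{10}$ ($R = 6 \left(\frac{1}{10 \cdot 6} - -5\right) = 6 \left(\frac{1}{10} \cdot \frac{1}{6} + 5\right) = 6 \left(\frac{1}{60} + 5\right) = 6 \cdot \frac{301}{60} = \frac{301}{10} \approx 30.1$)
$f \left(1 + 5\right) + R = 2 \left(1 + 5\right) + \frac{301}{10} = 2 \cdot 6 + \frac{301}{10} = 12 + \frac{301}{10} = \frac{421}{10}$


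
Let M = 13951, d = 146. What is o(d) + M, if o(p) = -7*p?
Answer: 12929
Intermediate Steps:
o(d) + M = -7*146 + 13951 = -1022 + 13951 = 12929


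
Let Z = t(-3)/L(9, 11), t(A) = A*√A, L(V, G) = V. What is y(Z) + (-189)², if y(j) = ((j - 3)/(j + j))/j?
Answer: 71451/2 + I*√3/2 ≈ 35726.0 + 0.86602*I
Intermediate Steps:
t(A) = A^(3/2)
Z = -I*√3/3 (Z = (-3)^(3/2)/9 = -3*I*√3*(⅑) = -I*√3/3 ≈ -0.57735*I)
y(j) = (-3 + j)/(2*j²) (y(j) = ((-3 + j)/((2*j)))/j = ((-3 + j)*(1/(2*j)))/j = ((-3 + j)/(2*j))/j = (-3 + j)/(2*j²))
y(Z) + (-189)² = (-3 - I*√3/3)/(2*(-I*√3/3)²) + (-189)² = (½)*(-3)*(-3 - I*√3/3) + 35721 = (9/2 + I*√3/2) + 35721 = 71451/2 + I*√3/2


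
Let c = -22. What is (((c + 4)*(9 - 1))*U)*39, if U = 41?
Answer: -230256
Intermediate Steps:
(((c + 4)*(9 - 1))*U)*39 = (((-22 + 4)*(9 - 1))*41)*39 = (-18*8*41)*39 = -144*41*39 = -5904*39 = -230256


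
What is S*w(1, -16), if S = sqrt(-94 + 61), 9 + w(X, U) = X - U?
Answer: 8*I*sqrt(33) ≈ 45.956*I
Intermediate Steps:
w(X, U) = -9 + X - U (w(X, U) = -9 + (X - U) = -9 + X - U)
S = I*sqrt(33) (S = sqrt(-33) = I*sqrt(33) ≈ 5.7446*I)
S*w(1, -16) = (I*sqrt(33))*(-9 + 1 - 1*(-16)) = (I*sqrt(33))*(-9 + 1 + 16) = (I*sqrt(33))*8 = 8*I*sqrt(33)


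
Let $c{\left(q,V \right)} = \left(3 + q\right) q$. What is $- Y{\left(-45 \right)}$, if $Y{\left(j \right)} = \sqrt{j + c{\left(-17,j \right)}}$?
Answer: $- \sqrt{193} \approx -13.892$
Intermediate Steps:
$c{\left(q,V \right)} = q \left(3 + q\right)$
$Y{\left(j \right)} = \sqrt{238 + j}$ ($Y{\left(j \right)} = \sqrt{j - 17 \left(3 - 17\right)} = \sqrt{j - -238} = \sqrt{j + 238} = \sqrt{238 + j}$)
$- Y{\left(-45 \right)} = - \sqrt{238 - 45} = - \sqrt{193}$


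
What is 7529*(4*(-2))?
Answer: -60232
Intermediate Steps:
7529*(4*(-2)) = 7529*(-8) = -60232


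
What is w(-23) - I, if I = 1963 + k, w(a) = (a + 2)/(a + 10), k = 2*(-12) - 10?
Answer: -25056/13 ≈ -1927.4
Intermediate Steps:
k = -34 (k = -24 - 10 = -34)
w(a) = (2 + a)/(10 + a)
I = 1929 (I = 1963 - 34 = 1929)
w(-23) - I = (2 - 23)/(10 - 23) - 1*1929 = -21/(-13) - 1929 = -1/13*(-21) - 1929 = 21/13 - 1929 = -25056/13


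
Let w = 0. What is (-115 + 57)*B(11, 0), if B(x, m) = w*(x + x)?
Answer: 0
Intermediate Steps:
B(x, m) = 0 (B(x, m) = 0*(x + x) = 0*(2*x) = 0)
(-115 + 57)*B(11, 0) = (-115 + 57)*0 = -58*0 = 0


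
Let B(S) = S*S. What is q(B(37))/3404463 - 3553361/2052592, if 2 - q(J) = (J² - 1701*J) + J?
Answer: -3722390819557/2329324506032 ≈ -1.5981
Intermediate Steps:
B(S) = S²
q(J) = 2 - J² + 1700*J (q(J) = 2 - ((J² - 1701*J) + J) = 2 - (J² - 1700*J) = 2 + (-J² + 1700*J) = 2 - J² + 1700*J)
q(B(37))/3404463 - 3553361/2052592 = (2 - (37²)² + 1700*37²)/3404463 - 3553361/2052592 = (2 - 1*1369² + 1700*1369)*(1/3404463) - 3553361*1/2052592 = (2 - 1*1874161 + 2327300)*(1/3404463) - 3553361/2052592 = (2 - 1874161 + 2327300)*(1/3404463) - 3553361/2052592 = 453141*(1/3404463) - 3553361/2052592 = 151047/1134821 - 3553361/2052592 = -3722390819557/2329324506032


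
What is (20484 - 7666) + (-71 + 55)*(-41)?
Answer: 13474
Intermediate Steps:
(20484 - 7666) + (-71 + 55)*(-41) = 12818 - 16*(-41) = 12818 + 656 = 13474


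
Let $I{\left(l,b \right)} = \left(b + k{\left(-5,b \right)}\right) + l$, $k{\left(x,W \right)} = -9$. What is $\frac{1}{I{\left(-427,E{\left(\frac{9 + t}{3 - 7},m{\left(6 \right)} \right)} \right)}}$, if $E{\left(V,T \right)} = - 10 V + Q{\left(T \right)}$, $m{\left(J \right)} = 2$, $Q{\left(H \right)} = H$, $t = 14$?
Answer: $- \frac{2}{753} \approx -0.002656$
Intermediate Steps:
$E{\left(V,T \right)} = T - 10 V$ ($E{\left(V,T \right)} = - 10 V + T = T - 10 V$)
$I{\left(l,b \right)} = -9 + b + l$ ($I{\left(l,b \right)} = \left(b - 9\right) + l = \left(-9 + b\right) + l = -9 + b + l$)
$\frac{1}{I{\left(-427,E{\left(\frac{9 + t}{3 - 7},m{\left(6 \right)} \right)} \right)}} = \frac{1}{-9 - \left(-2 + 10 \frac{9 + 14}{3 - 7}\right) - 427} = \frac{1}{-9 - \left(-2 + 10 \frac{23}{-4}\right) - 427} = \frac{1}{-9 - \left(-2 + 10 \cdot 23 \left(- \frac{1}{4}\right)\right) - 427} = \frac{1}{-9 + \left(2 - - \frac{115}{2}\right) - 427} = \frac{1}{-9 + \left(2 + \frac{115}{2}\right) - 427} = \frac{1}{-9 + \frac{119}{2} - 427} = \frac{1}{- \frac{753}{2}} = - \frac{2}{753}$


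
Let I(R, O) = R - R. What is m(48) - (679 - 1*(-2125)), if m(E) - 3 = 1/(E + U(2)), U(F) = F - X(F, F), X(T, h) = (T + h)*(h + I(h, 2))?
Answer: -117641/42 ≈ -2801.0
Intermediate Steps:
I(R, O) = 0
X(T, h) = h*(T + h) (X(T, h) = (T + h)*(h + 0) = (T + h)*h = h*(T + h))
U(F) = F - 2*F² (U(F) = F - F*(F + F) = F - F*2*F = F - 2*F²)
m(E) = 3 + 1/(-6 + E) (m(E) = 3 + 1/(E + 2*(1 - 2*2)) = 3 + 1/(E + 2*(1 - 4)) = 3 + 1/(E + 2*(-3)) = 3 + 1/(E - 6) = 3 + 1/(-6 + E))
m(48) - (679 - 1*(-2125)) = (-17 + 3*48)/(-6 + 48) - (679 - 1*(-2125)) = (-17 + 144)/42 - (679 + 2125) = (1/42)*127 - 1*2804 = 127/42 - 2804 = -117641/42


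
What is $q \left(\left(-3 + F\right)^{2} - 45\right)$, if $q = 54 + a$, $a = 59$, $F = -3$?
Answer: $-1017$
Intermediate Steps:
$q = 113$ ($q = 54 + 59 = 113$)
$q \left(\left(-3 + F\right)^{2} - 45\right) = 113 \left(\left(-3 - 3\right)^{2} - 45\right) = 113 \left(\left(-6\right)^{2} - 45\right) = 113 \left(36 - 45\right) = 113 \left(-9\right) = -1017$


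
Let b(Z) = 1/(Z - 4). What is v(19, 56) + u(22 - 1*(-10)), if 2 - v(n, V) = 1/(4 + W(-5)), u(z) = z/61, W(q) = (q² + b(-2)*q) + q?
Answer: 22580/9089 ≈ 2.4843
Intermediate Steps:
b(Z) = 1/(-4 + Z)
W(q) = q² + 5*q/6 (W(q) = (q² + q/(-4 - 2)) + q = (q² + q/(-6)) + q = (q² - q/6) + q = q² + 5*q/6)
u(z) = z/61 (u(z) = z*(1/61) = z/61)
v(n, V) = 292/149 (v(n, V) = 2 - 1/(4 + (⅙)*(-5)*(5 + 6*(-5))) = 2 - 1/(4 + (⅙)*(-5)*(5 - 30)) = 2 - 1/(4 + (⅙)*(-5)*(-25)) = 2 - 1/(4 + 125/6) = 2 - 1/149/6 = 2 - 1*6/149 = 2 - 6/149 = 292/149)
v(19, 56) + u(22 - 1*(-10)) = 292/149 + (22 - 1*(-10))/61 = 292/149 + (22 + 10)/61 = 292/149 + (1/61)*32 = 292/149 + 32/61 = 22580/9089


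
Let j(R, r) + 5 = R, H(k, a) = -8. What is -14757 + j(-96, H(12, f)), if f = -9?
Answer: -14858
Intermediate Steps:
j(R, r) = -5 + R
-14757 + j(-96, H(12, f)) = -14757 + (-5 - 96) = -14757 - 101 = -14858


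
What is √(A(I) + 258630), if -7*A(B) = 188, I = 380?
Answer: √12671554/7 ≈ 508.53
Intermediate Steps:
A(B) = -188/7 (A(B) = -⅐*188 = -188/7)
√(A(I) + 258630) = √(-188/7 + 258630) = √(1810222/7) = √12671554/7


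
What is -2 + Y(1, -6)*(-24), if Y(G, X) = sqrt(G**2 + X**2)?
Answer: -2 - 24*sqrt(37) ≈ -147.99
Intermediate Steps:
-2 + Y(1, -6)*(-24) = -2 + sqrt(1**2 + (-6)**2)*(-24) = -2 + sqrt(1 + 36)*(-24) = -2 + sqrt(37)*(-24) = -2 - 24*sqrt(37)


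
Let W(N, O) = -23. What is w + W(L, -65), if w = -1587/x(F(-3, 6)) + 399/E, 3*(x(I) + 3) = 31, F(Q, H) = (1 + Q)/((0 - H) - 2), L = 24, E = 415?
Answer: -2177027/9130 ≈ -238.45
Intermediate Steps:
F(Q, H) = (1 + Q)/(-2 - H) (F(Q, H) = (1 + Q)/(-H - 2) = (1 + Q)/(-2 - H))
x(I) = 22/3 (x(I) = -3 + (⅓)*31 = -3 + 31/3 = 22/3)
w = -1967037/9130 (w = -1587/22/3 + 399/415 = -1587*3/22 + 399*(1/415) = -4761/22 + 399/415 = -1967037/9130 ≈ -215.45)
w + W(L, -65) = -1967037/9130 - 23 = -2177027/9130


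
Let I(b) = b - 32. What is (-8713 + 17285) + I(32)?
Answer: 8572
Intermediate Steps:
I(b) = -32 + b
(-8713 + 17285) + I(32) = (-8713 + 17285) + (-32 + 32) = 8572 + 0 = 8572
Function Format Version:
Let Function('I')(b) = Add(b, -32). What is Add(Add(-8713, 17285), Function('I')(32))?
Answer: 8572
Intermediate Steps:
Function('I')(b) = Add(-32, b)
Add(Add(-8713, 17285), Function('I')(32)) = Add(Add(-8713, 17285), Add(-32, 32)) = Add(8572, 0) = 8572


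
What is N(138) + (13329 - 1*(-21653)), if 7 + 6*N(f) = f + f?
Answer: 210161/6 ≈ 35027.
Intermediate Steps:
N(f) = -7/6 + f/3 (N(f) = -7/6 + (f + f)/6 = -7/6 + (2*f)/6 = -7/6 + f/3)
N(138) + (13329 - 1*(-21653)) = (-7/6 + (⅓)*138) + (13329 - 1*(-21653)) = (-7/6 + 46) + (13329 + 21653) = 269/6 + 34982 = 210161/6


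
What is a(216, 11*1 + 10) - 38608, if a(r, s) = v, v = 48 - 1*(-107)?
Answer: -38453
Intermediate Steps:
v = 155 (v = 48 + 107 = 155)
a(r, s) = 155
a(216, 11*1 + 10) - 38608 = 155 - 38608 = -38453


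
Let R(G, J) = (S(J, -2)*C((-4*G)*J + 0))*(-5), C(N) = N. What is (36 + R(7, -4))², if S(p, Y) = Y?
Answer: 1336336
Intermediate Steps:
R(G, J) = -40*G*J (R(G, J) = -2*((-4*G)*J + 0)*(-5) = -2*(-4*G*J + 0)*(-5) = -(-8)*G*J*(-5) = (8*G*J)*(-5) = -40*G*J)
(36 + R(7, -4))² = (36 - 40*7*(-4))² = (36 + 1120)² = 1156² = 1336336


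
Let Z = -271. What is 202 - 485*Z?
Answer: 131637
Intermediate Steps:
202 - 485*Z = 202 - 485*(-271) = 202 + 131435 = 131637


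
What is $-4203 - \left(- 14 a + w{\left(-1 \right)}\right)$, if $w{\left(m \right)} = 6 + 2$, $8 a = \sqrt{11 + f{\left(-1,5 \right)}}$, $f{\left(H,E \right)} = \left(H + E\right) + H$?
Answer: $-4211 + \frac{7 \sqrt{14}}{4} \approx -4204.5$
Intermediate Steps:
$f{\left(H,E \right)} = E + 2 H$ ($f{\left(H,E \right)} = \left(E + H\right) + H = E + 2 H$)
$a = \frac{\sqrt{14}}{8}$ ($a = \frac{\sqrt{11 + \left(5 + 2 \left(-1\right)\right)}}{8} = \frac{\sqrt{11 + \left(5 - 2\right)}}{8} = \frac{\sqrt{11 + 3}}{8} = \frac{\sqrt{14}}{8} \approx 0.46771$)
$w{\left(m \right)} = 8$
$-4203 - \left(- 14 a + w{\left(-1 \right)}\right) = -4203 - \left(- 14 \frac{\sqrt{14}}{8} + 8\right) = -4203 - \left(- \frac{7 \sqrt{14}}{4} + 8\right) = -4203 - \left(8 - \frac{7 \sqrt{14}}{4}\right) = -4211 + \frac{7 \sqrt{14}}{4}$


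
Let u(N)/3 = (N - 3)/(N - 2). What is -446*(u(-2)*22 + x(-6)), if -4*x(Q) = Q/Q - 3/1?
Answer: -37018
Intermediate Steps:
u(N) = 3*(-3 + N)/(-2 + N) (u(N) = 3*((N - 3)/(N - 2)) = 3*((-3 + N)/(-2 + N)) = 3*(-3 + N)/(-2 + N))
x(Q) = 1/2 (x(Q) = -(Q/Q - 3/1)/4 = -(1 - 3*1)/4 = -(1 - 3)/4 = -1/4*(-2) = 1/2)
-446*(u(-2)*22 + x(-6)) = -446*((3*(-3 - 2)/(-2 - 2))*22 + 1/2) = -446*((3*(-5)/(-4))*22 + 1/2) = -446*((3*(-1/4)*(-5))*22 + 1/2) = -446*((15/4)*22 + 1/2) = -446*(165/2 + 1/2) = -446*83 = -37018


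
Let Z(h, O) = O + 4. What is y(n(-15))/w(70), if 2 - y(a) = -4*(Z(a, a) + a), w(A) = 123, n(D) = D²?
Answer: 606/41 ≈ 14.780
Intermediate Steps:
Z(h, O) = 4 + O
y(a) = 18 + 8*a (y(a) = 2 - (-4)*((4 + a) + a) = 2 - (-4)*(4 + 2*a) = 2 - (-16 - 8*a) = 2 + (16 + 8*a) = 18 + 8*a)
y(n(-15))/w(70) = (18 + 8*(-15)²)/123 = (18 + 8*225)*(1/123) = (18 + 1800)*(1/123) = 1818*(1/123) = 606/41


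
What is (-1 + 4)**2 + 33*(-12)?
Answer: -387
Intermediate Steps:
(-1 + 4)**2 + 33*(-12) = 3**2 - 396 = 9 - 396 = -387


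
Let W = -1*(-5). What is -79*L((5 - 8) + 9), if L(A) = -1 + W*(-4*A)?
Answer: 9559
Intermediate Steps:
W = 5
L(A) = -1 - 20*A (L(A) = -1 + 5*(-4*A) = -1 - 20*A)
-79*L((5 - 8) + 9) = -79*(-1 - 20*((5 - 8) + 9)) = -79*(-1 - 20*(-3 + 9)) = -79*(-1 - 20*6) = -79*(-1 - 120) = -79*(-121) = 9559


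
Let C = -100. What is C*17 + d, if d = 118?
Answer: -1582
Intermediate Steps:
C*17 + d = -100*17 + 118 = -1700 + 118 = -1582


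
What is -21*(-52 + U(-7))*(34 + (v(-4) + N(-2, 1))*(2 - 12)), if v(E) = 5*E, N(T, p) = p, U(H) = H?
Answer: 277536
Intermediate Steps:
-21*(-52 + U(-7))*(34 + (v(-4) + N(-2, 1))*(2 - 12)) = -21*(-52 - 7)*(34 + (5*(-4) + 1)*(2 - 12)) = -(-1239)*(34 + (-20 + 1)*(-10)) = -(-1239)*(34 - 19*(-10)) = -(-1239)*(34 + 190) = -(-1239)*224 = -21*(-13216) = 277536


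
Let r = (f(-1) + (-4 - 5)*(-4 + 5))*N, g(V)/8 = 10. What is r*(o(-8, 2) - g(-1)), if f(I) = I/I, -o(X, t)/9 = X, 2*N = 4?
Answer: 128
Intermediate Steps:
N = 2 (N = (1/2)*4 = 2)
o(X, t) = -9*X
g(V) = 80 (g(V) = 8*10 = 80)
f(I) = 1
r = -16 (r = (1 + (-4 - 5)*(-4 + 5))*2 = (1 - 9*1)*2 = (1 - 9)*2 = -8*2 = -16)
r*(o(-8, 2) - g(-1)) = -16*(-9*(-8) - 1*80) = -16*(72 - 80) = -16*(-8) = 128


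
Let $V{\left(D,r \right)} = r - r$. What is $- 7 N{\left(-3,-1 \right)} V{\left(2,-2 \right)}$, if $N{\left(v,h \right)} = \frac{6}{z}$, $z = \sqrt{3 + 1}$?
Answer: $0$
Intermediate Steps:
$z = 2$ ($z = \sqrt{4} = 2$)
$N{\left(v,h \right)} = 3$ ($N{\left(v,h \right)} = \frac{6}{2} = 6 \cdot \frac{1}{2} = 3$)
$V{\left(D,r \right)} = 0$
$- 7 N{\left(-3,-1 \right)} V{\left(2,-2 \right)} = \left(-7\right) 3 \cdot 0 = \left(-21\right) 0 = 0$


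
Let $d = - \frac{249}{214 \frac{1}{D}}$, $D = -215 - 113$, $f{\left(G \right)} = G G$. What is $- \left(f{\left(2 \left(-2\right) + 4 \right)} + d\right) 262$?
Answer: $- \frac{10699032}{107} \approx -99991.0$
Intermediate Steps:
$f{\left(G \right)} = G^{2}$
$D = -328$ ($D = -215 - 113 = -328$)
$d = \frac{40836}{107}$ ($d = - \frac{249}{214 \frac{1}{-328}} = - \frac{249}{214 \left(- \frac{1}{328}\right)} = - \frac{249}{- \frac{107}{164}} = \left(-249\right) \left(- \frac{164}{107}\right) = \frac{40836}{107} \approx 381.65$)
$- \left(f{\left(2 \left(-2\right) + 4 \right)} + d\right) 262 = - \left(\left(2 \left(-2\right) + 4\right)^{2} + \frac{40836}{107}\right) 262 = - \left(\left(-4 + 4\right)^{2} + \frac{40836}{107}\right) 262 = - \left(0^{2} + \frac{40836}{107}\right) 262 = - \left(0 + \frac{40836}{107}\right) 262 = - \frac{40836 \cdot 262}{107} = \left(-1\right) \frac{10699032}{107} = - \frac{10699032}{107}$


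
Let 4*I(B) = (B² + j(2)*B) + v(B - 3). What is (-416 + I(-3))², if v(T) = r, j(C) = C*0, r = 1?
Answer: 683929/4 ≈ 1.7098e+5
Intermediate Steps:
j(C) = 0
v(T) = 1
I(B) = ¼ + B²/4 (I(B) = ((B² + 0*B) + 1)/4 = ((B² + 0) + 1)/4 = (B² + 1)/4 = (1 + B²)/4 = ¼ + B²/4)
(-416 + I(-3))² = (-416 + (¼ + (¼)*(-3)²))² = (-416 + (¼ + (¼)*9))² = (-416 + (¼ + 9/4))² = (-416 + 5/2)² = (-827/2)² = 683929/4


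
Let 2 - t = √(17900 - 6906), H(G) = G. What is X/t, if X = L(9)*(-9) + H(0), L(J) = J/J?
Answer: 9/5495 + 9*√10994/10990 ≈ 0.087504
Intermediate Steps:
L(J) = 1
X = -9 (X = 1*(-9) + 0 = -9 + 0 = -9)
t = 2 - √10994 (t = 2 - √(17900 - 6906) = 2 - √10994 ≈ -102.85)
X/t = -9/(2 - √10994)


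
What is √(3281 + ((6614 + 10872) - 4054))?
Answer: 3*√1857 ≈ 129.28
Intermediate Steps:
√(3281 + ((6614 + 10872) - 4054)) = √(3281 + (17486 - 4054)) = √(3281 + 13432) = √16713 = 3*√1857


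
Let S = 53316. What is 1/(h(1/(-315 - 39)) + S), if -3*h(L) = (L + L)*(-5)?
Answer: 531/28310791 ≈ 1.8756e-5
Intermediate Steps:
h(L) = 10*L/3 (h(L) = -(L + L)*(-5)/3 = -2*L*(-5)/3 = -(-10)*L/3 = 10*L/3)
1/(h(1/(-315 - 39)) + S) = 1/(10/(3*(-315 - 39)) + 53316) = 1/((10/3)/(-354) + 53316) = 1/((10/3)*(-1/354) + 53316) = 1/(-5/531 + 53316) = 1/(28310791/531) = 531/28310791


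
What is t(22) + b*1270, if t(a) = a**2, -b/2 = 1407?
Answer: -3573296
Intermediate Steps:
b = -2814 (b = -2*1407 = -2814)
t(22) + b*1270 = 22**2 - 2814*1270 = 484 - 3573780 = -3573296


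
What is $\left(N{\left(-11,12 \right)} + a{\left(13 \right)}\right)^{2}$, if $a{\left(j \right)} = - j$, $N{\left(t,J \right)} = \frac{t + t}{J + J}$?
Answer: $\frac{27889}{144} \approx 193.67$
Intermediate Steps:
$N{\left(t,J \right)} = \frac{t}{J}$ ($N{\left(t,J \right)} = \frac{2 t}{2 J} = 2 t \frac{1}{2 J} = \frac{t}{J}$)
$\left(N{\left(-11,12 \right)} + a{\left(13 \right)}\right)^{2} = \left(- \frac{11}{12} - 13\right)^{2} = \left(- \frac{167}{12}\right)^{2} = \frac{27889}{144}$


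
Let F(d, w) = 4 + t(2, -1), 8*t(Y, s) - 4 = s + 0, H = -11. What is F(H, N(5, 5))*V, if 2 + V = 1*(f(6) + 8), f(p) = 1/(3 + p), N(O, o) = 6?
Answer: 1925/72 ≈ 26.736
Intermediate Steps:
t(Y, s) = ½ + s/8 (t(Y, s) = ½ + (s + 0)/8 = ½ + s/8)
F(d, w) = 35/8 (F(d, w) = 4 + (½ + (⅛)*(-1)) = 4 + (½ - ⅛) = 4 + 3/8 = 35/8)
V = 55/9 (V = -2 + 1*(1/(3 + 6) + 8) = -2 + 1*(1/9 + 8) = -2 + 1*(⅑ + 8) = -2 + 1*(73/9) = -2 + 73/9 = 55/9 ≈ 6.1111)
F(H, N(5, 5))*V = (35/8)*(55/9) = 1925/72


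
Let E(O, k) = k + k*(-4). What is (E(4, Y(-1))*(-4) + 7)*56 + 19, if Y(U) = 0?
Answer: 411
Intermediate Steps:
E(O, k) = -3*k (E(O, k) = k - 4*k = -3*k)
(E(4, Y(-1))*(-4) + 7)*56 + 19 = (-3*0*(-4) + 7)*56 + 19 = (0*(-4) + 7)*56 + 19 = (0 + 7)*56 + 19 = 7*56 + 19 = 392 + 19 = 411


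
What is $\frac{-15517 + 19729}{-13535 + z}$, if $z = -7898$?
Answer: $- \frac{4212}{21433} \approx -0.19652$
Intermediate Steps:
$\frac{-15517 + 19729}{-13535 + z} = \frac{-15517 + 19729}{-13535 - 7898} = \frac{4212}{-21433} = 4212 \left(- \frac{1}{21433}\right) = - \frac{4212}{21433}$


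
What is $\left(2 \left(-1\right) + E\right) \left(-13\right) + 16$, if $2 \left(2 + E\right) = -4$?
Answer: $94$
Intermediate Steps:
$E = -4$ ($E = -2 + \frac{1}{2} \left(-4\right) = -2 - 2 = -4$)
$\left(2 \left(-1\right) + E\right) \left(-13\right) + 16 = \left(2 \left(-1\right) - 4\right) \left(-13\right) + 16 = \left(-2 - 4\right) \left(-13\right) + 16 = \left(-6\right) \left(-13\right) + 16 = 78 + 16 = 94$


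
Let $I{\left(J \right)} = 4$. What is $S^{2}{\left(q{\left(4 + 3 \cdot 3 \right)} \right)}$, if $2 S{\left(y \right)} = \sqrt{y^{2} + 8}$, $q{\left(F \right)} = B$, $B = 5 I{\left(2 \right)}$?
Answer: $102$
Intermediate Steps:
$B = 20$ ($B = 5 \cdot 4 = 20$)
$q{\left(F \right)} = 20$
$S{\left(y \right)} = \frac{\sqrt{8 + y^{2}}}{2}$ ($S{\left(y \right)} = \frac{\sqrt{y^{2} + 8}}{2} = \frac{\sqrt{8 + y^{2}}}{2}$)
$S^{2}{\left(q{\left(4 + 3 \cdot 3 \right)} \right)} = \left(\frac{\sqrt{8 + 20^{2}}}{2}\right)^{2} = \left(\frac{\sqrt{8 + 400}}{2}\right)^{2} = \left(\frac{\sqrt{408}}{2}\right)^{2} = \left(\frac{2 \sqrt{102}}{2}\right)^{2} = \left(\sqrt{102}\right)^{2} = 102$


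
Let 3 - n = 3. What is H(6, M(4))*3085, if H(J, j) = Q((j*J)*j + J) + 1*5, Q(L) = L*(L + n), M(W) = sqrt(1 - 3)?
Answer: 126485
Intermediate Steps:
n = 0 (n = 3 - 1*3 = 3 - 3 = 0)
M(W) = I*sqrt(2) (M(W) = sqrt(-2) = I*sqrt(2))
Q(L) = L**2 (Q(L) = L*(L + 0) = L*L = L**2)
H(J, j) = 5 + (J + J*j**2)**2 (H(J, j) = ((j*J)*j + J)**2 + 1*5 = ((J*j)*j + J)**2 + 5 = (J*j**2 + J)**2 + 5 = (J + J*j**2)**2 + 5 = 5 + (J + J*j**2)**2)
H(6, M(4))*3085 = (5 + 6**2*(1 + (I*sqrt(2))**2)**2)*3085 = (5 + 36*(1 - 2)**2)*3085 = (5 + 36*(-1)**2)*3085 = (5 + 36*1)*3085 = (5 + 36)*3085 = 41*3085 = 126485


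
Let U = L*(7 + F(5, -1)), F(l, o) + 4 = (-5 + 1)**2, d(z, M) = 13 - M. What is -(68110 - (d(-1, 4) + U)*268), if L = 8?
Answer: -24962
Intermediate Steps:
F(l, o) = 12 (F(l, o) = -4 + (-5 + 1)**2 = -4 + (-4)**2 = -4 + 16 = 12)
U = 152 (U = 8*(7 + 12) = 8*19 = 152)
-(68110 - (d(-1, 4) + U)*268) = -(68110 - ((13 - 1*4) + 152)*268) = -(68110 - ((13 - 4) + 152)*268) = -(68110 - (9 + 152)*268) = -(68110 - 161*268) = -(68110 - 1*43148) = -(68110 - 43148) = -1*24962 = -24962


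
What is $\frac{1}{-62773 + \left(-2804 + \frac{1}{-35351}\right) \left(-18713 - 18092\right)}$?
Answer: $\frac{35351}{3646047276702} \approx 9.6957 \cdot 10^{-9}$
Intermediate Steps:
$\frac{1}{-62773 + \left(-2804 + \frac{1}{-35351}\right) \left(-18713 - 18092\right)} = \frac{1}{-62773 + \left(-2804 - \frac{1}{35351}\right) \left(-36805\right)} = \frac{1}{-62773 - - \frac{3648266365025}{35351}} = \frac{1}{-62773 + \frac{3648266365025}{35351}} = \frac{1}{\frac{3646047276702}{35351}} = \frac{35351}{3646047276702}$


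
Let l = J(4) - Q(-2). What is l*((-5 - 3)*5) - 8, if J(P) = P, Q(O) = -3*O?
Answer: 72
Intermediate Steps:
l = -2 (l = 4 - (-3)*(-2) = 4 - 1*6 = 4 - 6 = -2)
l*((-5 - 3)*5) - 8 = -2*(-5 - 3)*5 - 8 = -(-16)*5 - 8 = -2*(-40) - 8 = 80 - 8 = 72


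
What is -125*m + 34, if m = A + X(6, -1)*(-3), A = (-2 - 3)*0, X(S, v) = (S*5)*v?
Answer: -11216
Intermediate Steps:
X(S, v) = 5*S*v (X(S, v) = (5*S)*v = 5*S*v)
A = 0 (A = -5*0 = 0)
m = 90 (m = 0 + (5*6*(-1))*(-3) = 0 - 30*(-3) = 0 + 90 = 90)
-125*m + 34 = -125*90 + 34 = -11250 + 34 = -11216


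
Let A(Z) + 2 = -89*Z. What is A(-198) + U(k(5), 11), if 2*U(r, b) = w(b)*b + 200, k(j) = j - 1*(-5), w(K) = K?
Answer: 35561/2 ≈ 17781.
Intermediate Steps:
k(j) = 5 + j (k(j) = j + 5 = 5 + j)
A(Z) = -2 - 89*Z
U(r, b) = 100 + b²/2 (U(r, b) = (b*b + 200)/2 = (b² + 200)/2 = (200 + b²)/2 = 100 + b²/2)
A(-198) + U(k(5), 11) = (-2 - 89*(-198)) + (100 + (½)*11²) = (-2 + 17622) + (100 + (½)*121) = 17620 + (100 + 121/2) = 17620 + 321/2 = 35561/2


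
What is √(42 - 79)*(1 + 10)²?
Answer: 121*I*√37 ≈ 736.01*I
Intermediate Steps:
√(42 - 79)*(1 + 10)² = √(-37)*11² = (I*√37)*121 = 121*I*√37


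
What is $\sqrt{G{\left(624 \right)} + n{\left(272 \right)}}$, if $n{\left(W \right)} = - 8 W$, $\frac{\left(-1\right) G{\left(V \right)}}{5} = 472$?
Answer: $18 i \sqrt{14} \approx 67.35 i$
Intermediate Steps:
$G{\left(V \right)} = -2360$ ($G{\left(V \right)} = \left(-5\right) 472 = -2360$)
$\sqrt{G{\left(624 \right)} + n{\left(272 \right)}} = \sqrt{-2360 - 2176} = \sqrt{-4536} = 18 i \sqrt{14}$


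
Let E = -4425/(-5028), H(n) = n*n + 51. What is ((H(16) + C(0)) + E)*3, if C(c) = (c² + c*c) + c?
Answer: 1548021/1676 ≈ 923.64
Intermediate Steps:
H(n) = 51 + n² (H(n) = n² + 51 = 51 + n²)
C(c) = c + 2*c² (C(c) = (c² + c²) + c = 2*c² + c = c + 2*c²)
E = 1475/1676 (E = -4425*(-1/5028) = 1475/1676 ≈ 0.88007)
((H(16) + C(0)) + E)*3 = (((51 + 16²) + 0*(1 + 2*0)) + 1475/1676)*3 = (((51 + 256) + 0*(1 + 0)) + 1475/1676)*3 = ((307 + 0*1) + 1475/1676)*3 = ((307 + 0) + 1475/1676)*3 = (307 + 1475/1676)*3 = (516007/1676)*3 = 1548021/1676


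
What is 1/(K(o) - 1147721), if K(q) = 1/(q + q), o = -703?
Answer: -1406/1613695727 ≈ -8.7129e-7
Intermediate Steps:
K(q) = 1/(2*q)
1/(K(o) - 1147721) = 1/((1/2)/(-703) - 1147721) = 1/((1/2)*(-1/703) - 1147721) = 1/(-1/1406 - 1147721) = 1/(-1613695727/1406) = -1406/1613695727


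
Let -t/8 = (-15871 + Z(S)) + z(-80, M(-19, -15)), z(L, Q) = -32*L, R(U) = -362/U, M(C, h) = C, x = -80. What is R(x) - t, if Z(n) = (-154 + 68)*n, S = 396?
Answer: -15157259/40 ≈ -3.7893e+5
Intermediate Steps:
Z(n) = -86*n
t = 378936 (t = -8*((-15871 - 86*396) - 32*(-80)) = -8*((-15871 - 34056) + 2560) = -8*(-49927 + 2560) = -8*(-47367) = 378936)
R(x) - t = -362/(-80) - 1*378936 = -362*(-1/80) - 378936 = 181/40 - 378936 = -15157259/40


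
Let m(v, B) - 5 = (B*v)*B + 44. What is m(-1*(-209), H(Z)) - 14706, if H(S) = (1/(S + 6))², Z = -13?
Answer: -35191248/2401 ≈ -14657.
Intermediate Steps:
H(S) = (6 + S)⁻² (H(S) = (1/(6 + S))² = (6 + S)⁻²)
m(v, B) = 49 + v*B² (m(v, B) = 5 + ((B*v)*B + 44) = 5 + (v*B² + 44) = 5 + (44 + v*B²) = 49 + v*B²)
m(-1*(-209), H(Z)) - 14706 = (49 + (-1*(-209))*((6 - 13)⁻²)²) - 14706 = (49 + 209*((-7)⁻²)²) - 14706 = (49 + 209*(1/49)²) - 14706 = (49 + 209*(1/2401)) - 14706 = (49 + 209/2401) - 14706 = 117858/2401 - 14706 = -35191248/2401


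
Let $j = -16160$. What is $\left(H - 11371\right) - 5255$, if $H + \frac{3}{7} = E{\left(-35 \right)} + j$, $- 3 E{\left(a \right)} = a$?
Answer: $- \frac{688270}{21} \approx -32775.0$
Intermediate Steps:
$E{\left(a \right)} = - \frac{a}{3}$
$H = - \frac{339124}{21}$ ($H = - \frac{3}{7} - \frac{48445}{3} = - \frac{339124}{21} \approx -16149.0$)
$\left(H - 11371\right) - 5255 = \left(- \frac{339124}{21} - 11371\right) - 5255 = - \frac{577915}{21} - 5255 = - \frac{688270}{21}$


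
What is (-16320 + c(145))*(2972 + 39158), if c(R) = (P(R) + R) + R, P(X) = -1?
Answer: -675386030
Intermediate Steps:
c(R) = -1 + 2*R (c(R) = (-1 + R) + R = -1 + 2*R)
(-16320 + c(145))*(2972 + 39158) = (-16320 + (-1 + 2*145))*(2972 + 39158) = (-16320 + (-1 + 290))*42130 = (-16320 + 289)*42130 = -16031*42130 = -675386030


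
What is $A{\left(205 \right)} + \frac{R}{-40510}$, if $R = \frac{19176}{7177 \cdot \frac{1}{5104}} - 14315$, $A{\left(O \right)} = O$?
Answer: $\frac{59606619801}{290740270} \approx 205.02$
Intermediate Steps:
$R = - \frac{4864451}{7177}$ ($R = \frac{19176}{7177 \cdot \frac{1}{5104}} - 14315 = \frac{19176}{\frac{7177}{5104}} - 14315 = 19176 \cdot \frac{5104}{7177} - 14315 = \frac{97874304}{7177} - 14315 = - \frac{4864451}{7177} \approx -677.78$)
$A{\left(205 \right)} + \frac{R}{-40510} = 205 - \frac{4864451}{7177 \left(-40510\right)} = 205 - - \frac{4864451}{290740270} = 205 + \frac{4864451}{290740270} = \frac{59606619801}{290740270}$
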